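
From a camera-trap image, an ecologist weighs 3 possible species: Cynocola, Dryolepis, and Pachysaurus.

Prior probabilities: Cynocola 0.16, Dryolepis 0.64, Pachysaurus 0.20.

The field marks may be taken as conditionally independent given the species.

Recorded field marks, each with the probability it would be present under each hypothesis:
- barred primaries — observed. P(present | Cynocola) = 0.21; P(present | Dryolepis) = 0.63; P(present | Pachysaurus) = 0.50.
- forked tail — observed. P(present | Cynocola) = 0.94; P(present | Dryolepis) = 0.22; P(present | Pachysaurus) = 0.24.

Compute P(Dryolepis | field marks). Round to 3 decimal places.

0.615

Multiply each prior by the joint likelihood of the field mark pattern:
  Cynocola: 0.16 × 0.21 × 0.94 = 0.031584
  Dryolepis: 0.64 × 0.63 × 0.22 = 0.088704
  Pachysaurus: 0.20 × 0.50 × 0.24 = 0.024
Normalizing constant Z = 0.031584 + 0.088704 + 0.024 = 0.14429.
P(Dryolepis | evidence) = 0.088704 / 0.14429 ≈ 0.615.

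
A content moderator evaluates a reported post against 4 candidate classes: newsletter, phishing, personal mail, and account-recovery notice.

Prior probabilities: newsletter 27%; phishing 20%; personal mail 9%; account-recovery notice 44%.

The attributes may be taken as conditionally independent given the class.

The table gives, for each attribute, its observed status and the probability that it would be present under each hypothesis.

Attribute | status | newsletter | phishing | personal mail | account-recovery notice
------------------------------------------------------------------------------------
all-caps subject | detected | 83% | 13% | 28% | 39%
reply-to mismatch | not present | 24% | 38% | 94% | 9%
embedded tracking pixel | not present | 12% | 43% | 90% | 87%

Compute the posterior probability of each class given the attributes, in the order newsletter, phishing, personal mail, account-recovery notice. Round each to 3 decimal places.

0.835, 0.051, 0.001, 0.113

For each hypothesis, the unnormalized posterior weight is prior × product of the attribute likelihoods (using 1 − P(present | H) for each absent attribute):
  newsletter: 0.27 × 0.83 × (1 − 0.24) × (1 − 0.12) = 0.14988
  phishing: 0.20 × 0.13 × (1 − 0.38) × (1 − 0.43) = 0.0091884
  personal mail: 0.09 × 0.28 × (1 − 0.94) × (1 − 0.90) = 0.0001512
  account-recovery notice: 0.44 × 0.39 × (1 − 0.09) × (1 − 0.87) = 0.0203
Marginal likelihood of the evidence = 0.17952.
P(newsletter | evidence) = 0.14988 / 0.17952 ≈ 0.835
P(phishing | evidence) = 0.0091884 / 0.17952 ≈ 0.051
P(personal mail | evidence) = 0.0001512 / 0.17952 ≈ 0.001
P(account-recovery notice | evidence) = 0.0203 / 0.17952 ≈ 0.113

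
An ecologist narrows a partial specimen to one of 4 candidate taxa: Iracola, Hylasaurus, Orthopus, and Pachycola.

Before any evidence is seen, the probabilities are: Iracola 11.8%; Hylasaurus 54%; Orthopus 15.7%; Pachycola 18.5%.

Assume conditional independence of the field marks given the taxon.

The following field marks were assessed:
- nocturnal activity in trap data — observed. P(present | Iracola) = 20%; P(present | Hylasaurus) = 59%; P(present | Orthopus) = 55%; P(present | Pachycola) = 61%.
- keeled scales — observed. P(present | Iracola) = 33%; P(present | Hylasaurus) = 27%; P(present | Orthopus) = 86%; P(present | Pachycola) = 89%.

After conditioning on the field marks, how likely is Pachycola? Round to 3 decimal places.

0.374

For each hypothesis, the unnormalized posterior weight is prior × product of the field mark likelihoods:
  Iracola: 0.118 × 0.20 × 0.33 = 0.007788
  Hylasaurus: 0.540 × 0.59 × 0.27 = 0.086022
  Orthopus: 0.157 × 0.55 × 0.86 = 0.074261
  Pachycola: 0.185 × 0.61 × 0.89 = 0.10044
The unnormalized weights sum to 0.26851.
P(Pachycola | evidence) = 0.10044 / 0.26851 ≈ 0.374.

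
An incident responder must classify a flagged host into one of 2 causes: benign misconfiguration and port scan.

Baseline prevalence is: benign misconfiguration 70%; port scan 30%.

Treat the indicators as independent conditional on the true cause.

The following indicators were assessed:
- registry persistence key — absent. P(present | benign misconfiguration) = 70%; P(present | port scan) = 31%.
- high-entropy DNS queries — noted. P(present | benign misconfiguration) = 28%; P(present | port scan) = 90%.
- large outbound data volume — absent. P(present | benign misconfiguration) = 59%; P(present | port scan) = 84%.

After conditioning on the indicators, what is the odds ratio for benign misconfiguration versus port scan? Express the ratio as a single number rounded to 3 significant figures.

0.809

Posterior odds equal prior odds times the likelihood ratio; only the two competing hypotheses matter (using 1 − P(present | H) for each absent indicator).
  benign misconfiguration: 0.70 × (1 − 0.70) × 0.28 × (1 − 0.59) = 0.024108
  port scan: 0.30 × (1 − 0.31) × 0.90 × (1 − 0.84) = 0.029808
Posterior odds = 0.024108 / 0.029808 ≈ 0.809.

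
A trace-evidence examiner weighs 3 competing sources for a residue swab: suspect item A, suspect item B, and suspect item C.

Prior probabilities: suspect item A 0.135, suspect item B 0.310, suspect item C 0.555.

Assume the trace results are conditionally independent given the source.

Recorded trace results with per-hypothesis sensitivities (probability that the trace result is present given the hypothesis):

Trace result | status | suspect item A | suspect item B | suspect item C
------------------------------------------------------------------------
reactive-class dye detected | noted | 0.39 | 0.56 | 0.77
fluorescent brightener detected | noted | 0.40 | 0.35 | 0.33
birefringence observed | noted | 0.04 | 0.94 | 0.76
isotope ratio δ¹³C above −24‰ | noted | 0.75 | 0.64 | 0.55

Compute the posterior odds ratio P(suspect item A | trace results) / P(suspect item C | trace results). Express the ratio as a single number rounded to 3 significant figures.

Unnormalized posterior weight (prior times the trace result likelihoods) for each of the two hypotheses:
  suspect item A: 0.135 × 0.39 × 0.40 × 0.04 × 0.75 = 0.0006318
  suspect item C: 0.555 × 0.77 × 0.33 × 0.76 × 0.55 = 0.058949
Odds(suspect item A : suspect item C) = 0.0006318 / 0.058949 ≈ 0.0107.

0.0107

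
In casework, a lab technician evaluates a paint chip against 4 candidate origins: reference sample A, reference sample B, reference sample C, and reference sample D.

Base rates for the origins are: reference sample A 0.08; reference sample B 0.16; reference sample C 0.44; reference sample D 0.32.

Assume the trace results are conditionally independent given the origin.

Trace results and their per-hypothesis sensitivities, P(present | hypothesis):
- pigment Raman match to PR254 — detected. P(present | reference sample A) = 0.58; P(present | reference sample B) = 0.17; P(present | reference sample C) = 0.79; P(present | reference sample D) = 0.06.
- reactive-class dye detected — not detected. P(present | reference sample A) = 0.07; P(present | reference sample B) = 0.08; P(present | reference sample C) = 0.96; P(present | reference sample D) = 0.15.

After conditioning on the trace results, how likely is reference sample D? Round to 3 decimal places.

0.166

Multiply each prior by the joint likelihood of the trace result pattern (using 1 − P(present | H) for each absent trace result):
  reference sample A: 0.08 × 0.58 × (1 − 0.07) = 0.043152
  reference sample B: 0.16 × 0.17 × (1 − 0.08) = 0.025024
  reference sample C: 0.44 × 0.79 × (1 − 0.96) = 0.013904
  reference sample D: 0.32 × 0.06 × (1 − 0.15) = 0.01632
Normalizing constant Z = 0.043152 + 0.025024 + 0.013904 + 0.01632 = 0.0984.
P(reference sample D | evidence) = 0.01632 / 0.0984 ≈ 0.166.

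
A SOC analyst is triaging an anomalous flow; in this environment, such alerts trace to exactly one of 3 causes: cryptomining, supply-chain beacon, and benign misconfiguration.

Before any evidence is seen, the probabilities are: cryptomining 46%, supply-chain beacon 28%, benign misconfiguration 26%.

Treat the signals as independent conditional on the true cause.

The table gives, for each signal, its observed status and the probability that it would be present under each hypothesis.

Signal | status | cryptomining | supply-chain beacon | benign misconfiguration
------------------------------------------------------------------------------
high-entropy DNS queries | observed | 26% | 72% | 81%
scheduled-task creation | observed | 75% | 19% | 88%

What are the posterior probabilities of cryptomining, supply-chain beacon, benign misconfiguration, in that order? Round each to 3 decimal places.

0.286, 0.122, 0.591

By Bayes' rule with conditional independence, the unnormalized weight for each hypothesis is prior × ∏ likelihoods:
  cryptomining: 0.46 × 0.26 × 0.75 = 0.0897
  supply-chain beacon: 0.28 × 0.72 × 0.19 = 0.038304
  benign misconfiguration: 0.26 × 0.81 × 0.88 = 0.18533
The unnormalized weights sum to 0.31333.
P(cryptomining | evidence) = 0.0897 / 0.31333 ≈ 0.286
P(supply-chain beacon | evidence) = 0.038304 / 0.31333 ≈ 0.122
P(benign misconfiguration | evidence) = 0.18533 / 0.31333 ≈ 0.591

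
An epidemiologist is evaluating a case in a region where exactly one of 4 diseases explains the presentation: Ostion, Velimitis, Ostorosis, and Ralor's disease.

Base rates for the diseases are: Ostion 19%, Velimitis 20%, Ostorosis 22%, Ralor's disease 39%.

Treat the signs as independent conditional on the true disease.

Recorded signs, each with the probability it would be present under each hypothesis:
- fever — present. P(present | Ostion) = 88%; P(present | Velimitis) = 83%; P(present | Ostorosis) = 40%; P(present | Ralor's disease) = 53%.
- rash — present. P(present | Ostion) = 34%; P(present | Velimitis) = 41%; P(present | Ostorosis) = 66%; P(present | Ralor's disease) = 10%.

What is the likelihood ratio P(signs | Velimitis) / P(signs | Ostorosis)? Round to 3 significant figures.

1.29

The Bayes factor is the ratio of the joint likelihoods of the sign pattern under the two hypotheses.
  Velimitis: 0.83 × 0.41 = 0.3403
  Ostorosis: 0.40 × 0.66 = 0.264
Bayes factor = 0.3403 / 0.264 ≈ 1.29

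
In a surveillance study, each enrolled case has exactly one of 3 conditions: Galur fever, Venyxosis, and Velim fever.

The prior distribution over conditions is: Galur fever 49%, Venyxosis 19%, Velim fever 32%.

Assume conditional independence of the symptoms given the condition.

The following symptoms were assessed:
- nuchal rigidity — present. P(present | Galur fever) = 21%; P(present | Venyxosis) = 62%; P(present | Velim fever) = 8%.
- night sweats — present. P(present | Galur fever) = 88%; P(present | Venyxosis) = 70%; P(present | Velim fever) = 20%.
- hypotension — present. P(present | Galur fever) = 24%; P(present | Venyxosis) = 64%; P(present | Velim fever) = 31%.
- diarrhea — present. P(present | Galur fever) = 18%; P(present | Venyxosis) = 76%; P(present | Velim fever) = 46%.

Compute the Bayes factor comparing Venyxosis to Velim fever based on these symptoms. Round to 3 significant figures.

92.5

The Bayes factor is the ratio of the joint likelihoods of the symptom pattern under the two hypotheses.
  Venyxosis: 0.62 × 0.70 × 0.64 × 0.76 = 0.2111
  Velim fever: 0.08 × 0.20 × 0.31 × 0.46 = 0.0022816
Bayes factor = 0.2111 / 0.0022816 ≈ 92.5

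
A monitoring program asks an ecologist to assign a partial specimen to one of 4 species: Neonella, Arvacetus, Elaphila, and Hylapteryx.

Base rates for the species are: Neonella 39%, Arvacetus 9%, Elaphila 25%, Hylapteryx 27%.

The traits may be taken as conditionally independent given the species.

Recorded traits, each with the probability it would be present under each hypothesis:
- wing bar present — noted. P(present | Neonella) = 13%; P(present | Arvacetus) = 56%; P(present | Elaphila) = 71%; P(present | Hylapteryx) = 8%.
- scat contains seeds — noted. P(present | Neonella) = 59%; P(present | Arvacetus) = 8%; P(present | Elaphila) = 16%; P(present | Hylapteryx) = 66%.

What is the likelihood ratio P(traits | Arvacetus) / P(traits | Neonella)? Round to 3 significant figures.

0.584

Joint likelihood of the trait pattern under each hypothesis:
  Arvacetus: 0.56 × 0.08 = 0.0448
  Neonella: 0.13 × 0.59 = 0.0767
Bayes factor = 0.0448 / 0.0767 ≈ 0.584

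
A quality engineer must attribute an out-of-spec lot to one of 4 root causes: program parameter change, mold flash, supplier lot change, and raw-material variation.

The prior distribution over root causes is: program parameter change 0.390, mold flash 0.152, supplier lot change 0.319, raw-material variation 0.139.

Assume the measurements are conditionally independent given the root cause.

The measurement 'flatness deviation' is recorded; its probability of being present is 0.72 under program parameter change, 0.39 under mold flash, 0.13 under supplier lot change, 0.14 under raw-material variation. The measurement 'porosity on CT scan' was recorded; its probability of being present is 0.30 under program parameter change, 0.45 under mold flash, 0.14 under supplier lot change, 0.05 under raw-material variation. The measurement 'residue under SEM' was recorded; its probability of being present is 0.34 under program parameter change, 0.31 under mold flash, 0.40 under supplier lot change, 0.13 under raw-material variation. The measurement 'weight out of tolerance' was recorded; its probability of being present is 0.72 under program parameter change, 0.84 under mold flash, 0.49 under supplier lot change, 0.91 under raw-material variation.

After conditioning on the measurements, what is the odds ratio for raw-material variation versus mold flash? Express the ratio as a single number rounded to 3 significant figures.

0.0166

Unnormalized posterior weight (prior times the measurement likelihoods) for each of the two hypotheses:
  raw-material variation: 0.139 × 0.14 × 0.05 × 0.13 × 0.91 = 0.00011511
  mold flash: 0.152 × 0.39 × 0.45 × 0.31 × 0.84 = 0.0069464
Posterior odds = 0.00011511 / 0.0069464 ≈ 0.0166.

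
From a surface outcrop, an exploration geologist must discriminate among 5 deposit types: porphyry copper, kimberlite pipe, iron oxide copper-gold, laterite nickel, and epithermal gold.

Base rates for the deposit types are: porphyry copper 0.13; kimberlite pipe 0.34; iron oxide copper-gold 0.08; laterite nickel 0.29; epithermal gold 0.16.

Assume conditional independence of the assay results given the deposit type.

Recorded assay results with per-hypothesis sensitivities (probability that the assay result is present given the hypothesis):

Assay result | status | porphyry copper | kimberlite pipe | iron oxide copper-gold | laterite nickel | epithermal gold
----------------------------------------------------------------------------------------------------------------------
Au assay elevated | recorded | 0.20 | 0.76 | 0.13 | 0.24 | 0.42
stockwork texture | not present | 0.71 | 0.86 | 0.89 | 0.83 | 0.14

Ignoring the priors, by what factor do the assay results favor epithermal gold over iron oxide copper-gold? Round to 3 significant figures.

25.3

Joint likelihood of the assay result pattern under each hypothesis (using 1 − P(present | H) for each absent assay result):
  epithermal gold: 0.42 × (1 − 0.14) = 0.3612
  iron oxide copper-gold: 0.13 × (1 − 0.89) = 0.0143
Bayes factor = 0.3612 / 0.0143 ≈ 25.3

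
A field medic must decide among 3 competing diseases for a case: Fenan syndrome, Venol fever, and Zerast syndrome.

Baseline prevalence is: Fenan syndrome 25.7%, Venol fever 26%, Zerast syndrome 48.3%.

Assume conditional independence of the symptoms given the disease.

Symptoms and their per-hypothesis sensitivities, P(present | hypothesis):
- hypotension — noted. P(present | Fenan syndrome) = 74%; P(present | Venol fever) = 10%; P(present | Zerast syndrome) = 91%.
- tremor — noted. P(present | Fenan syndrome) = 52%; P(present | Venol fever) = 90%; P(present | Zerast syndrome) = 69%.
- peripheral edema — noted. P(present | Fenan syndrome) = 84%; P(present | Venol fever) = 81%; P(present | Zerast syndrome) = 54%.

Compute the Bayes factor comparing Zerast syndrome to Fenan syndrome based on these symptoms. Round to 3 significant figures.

Take the product of per-symptom likelihoods under each hypothesis, then divide.
  Zerast syndrome: 0.91 × 0.69 × 0.54 = 0.33907
  Fenan syndrome: 0.74 × 0.52 × 0.84 = 0.32323
Bayes factor = 0.33907 / 0.32323 ≈ 1.05

1.05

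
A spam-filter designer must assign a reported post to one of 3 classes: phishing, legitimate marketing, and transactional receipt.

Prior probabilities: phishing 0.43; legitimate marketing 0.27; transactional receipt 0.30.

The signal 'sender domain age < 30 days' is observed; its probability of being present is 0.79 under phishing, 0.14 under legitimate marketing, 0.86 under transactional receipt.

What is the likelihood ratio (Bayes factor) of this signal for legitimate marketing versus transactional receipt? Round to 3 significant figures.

0.163

Likelihood of this signal under each hypothesis:
  legitimate marketing: 0.14
  transactional receipt: 0.86
Bayes factor = 0.14 / 0.86 ≈ 0.163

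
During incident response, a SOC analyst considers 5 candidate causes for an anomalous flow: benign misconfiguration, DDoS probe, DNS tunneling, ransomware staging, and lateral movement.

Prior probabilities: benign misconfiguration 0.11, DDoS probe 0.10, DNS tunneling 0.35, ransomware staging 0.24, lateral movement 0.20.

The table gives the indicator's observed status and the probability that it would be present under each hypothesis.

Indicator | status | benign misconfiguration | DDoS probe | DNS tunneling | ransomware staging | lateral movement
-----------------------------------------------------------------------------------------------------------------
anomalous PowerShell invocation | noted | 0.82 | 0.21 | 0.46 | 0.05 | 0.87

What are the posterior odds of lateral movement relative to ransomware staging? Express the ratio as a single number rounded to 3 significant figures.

The normalizing constant cancels in an odds ratio, so compute prior × likelihood for the two hypotheses only:
  lateral movement: 0.20 × 0.87 = 0.174
  ransomware staging: 0.24 × 0.05 = 0.012
Odds(lateral movement : ransomware staging) = 0.174 / 0.012 ≈ 14.5.

14.5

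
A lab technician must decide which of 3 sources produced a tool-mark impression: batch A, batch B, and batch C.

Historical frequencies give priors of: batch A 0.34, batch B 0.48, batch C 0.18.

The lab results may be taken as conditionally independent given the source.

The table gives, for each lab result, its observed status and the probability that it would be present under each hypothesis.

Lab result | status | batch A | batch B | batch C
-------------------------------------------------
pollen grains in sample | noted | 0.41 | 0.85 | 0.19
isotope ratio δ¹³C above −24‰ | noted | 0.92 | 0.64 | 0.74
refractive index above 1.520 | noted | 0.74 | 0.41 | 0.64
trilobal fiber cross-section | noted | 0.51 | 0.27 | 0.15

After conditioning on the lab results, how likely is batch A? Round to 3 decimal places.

Multiply each prior by the joint likelihood of the lab result pattern:
  batch A: 0.34 × 0.41 × 0.92 × 0.74 × 0.51 = 0.048401
  batch B: 0.48 × 0.85 × 0.64 × 0.41 × 0.27 = 0.028906
  batch C: 0.18 × 0.19 × 0.74 × 0.64 × 0.15 = 0.0024296
Normalizing constant Z = 0.048401 + 0.028906 + 0.0024296 = 0.079736.
P(batch A | evidence) = 0.048401 / 0.079736 ≈ 0.607.

0.607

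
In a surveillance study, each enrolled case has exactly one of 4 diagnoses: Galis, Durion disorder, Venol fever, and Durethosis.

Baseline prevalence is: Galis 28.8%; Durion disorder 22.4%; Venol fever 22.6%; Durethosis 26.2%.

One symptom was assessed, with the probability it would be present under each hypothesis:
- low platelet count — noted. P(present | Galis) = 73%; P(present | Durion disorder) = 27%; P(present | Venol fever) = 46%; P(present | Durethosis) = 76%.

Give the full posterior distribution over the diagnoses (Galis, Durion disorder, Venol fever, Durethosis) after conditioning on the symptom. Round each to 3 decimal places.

For each hypothesis, the unnormalized posterior weight is prior × likelihood:
  Galis: 0.288 × 0.73 = 0.21024
  Durion disorder: 0.224 × 0.27 = 0.06048
  Venol fever: 0.226 × 0.46 = 0.10396
  Durethosis: 0.262 × 0.76 = 0.19912
The unnormalized weights sum to 0.5738.
P(Galis | evidence) = 0.21024 / 0.5738 ≈ 0.366
P(Durion disorder | evidence) = 0.06048 / 0.5738 ≈ 0.105
P(Venol fever | evidence) = 0.10396 / 0.5738 ≈ 0.181
P(Durethosis | evidence) = 0.19912 / 0.5738 ≈ 0.347

0.366, 0.105, 0.181, 0.347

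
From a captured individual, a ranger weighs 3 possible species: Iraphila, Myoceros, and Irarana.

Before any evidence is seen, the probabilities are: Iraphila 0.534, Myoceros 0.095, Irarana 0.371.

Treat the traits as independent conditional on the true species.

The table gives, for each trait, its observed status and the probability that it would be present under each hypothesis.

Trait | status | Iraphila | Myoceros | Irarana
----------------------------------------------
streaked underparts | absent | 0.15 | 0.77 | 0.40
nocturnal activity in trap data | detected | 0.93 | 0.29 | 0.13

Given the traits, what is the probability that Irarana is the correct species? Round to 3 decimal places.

0.063

Multiply each prior by the joint likelihood of the trait pattern (using 1 − P(present | H) for each absent trait):
  Iraphila: 0.534 × (1 − 0.15) × 0.93 = 0.42213
  Myoceros: 0.095 × (1 − 0.77) × 0.29 = 0.0063365
  Irarana: 0.371 × (1 − 0.40) × 0.13 = 0.028938
Normalizing constant Z = 0.42213 + 0.0063365 + 0.028938 = 0.4574.
P(Irarana | evidence) = 0.028938 / 0.4574 ≈ 0.063.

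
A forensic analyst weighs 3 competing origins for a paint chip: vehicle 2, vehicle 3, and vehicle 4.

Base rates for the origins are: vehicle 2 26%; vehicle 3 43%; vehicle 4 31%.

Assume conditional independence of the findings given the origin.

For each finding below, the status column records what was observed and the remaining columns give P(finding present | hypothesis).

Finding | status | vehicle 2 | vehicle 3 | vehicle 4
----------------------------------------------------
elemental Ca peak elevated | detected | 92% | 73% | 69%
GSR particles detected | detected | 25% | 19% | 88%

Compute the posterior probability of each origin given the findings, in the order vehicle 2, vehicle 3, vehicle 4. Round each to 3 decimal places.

0.194, 0.194, 0.612

Multiply each prior by the joint likelihood of the evidence pattern:
  vehicle 2: 0.26 × 0.92 × 0.25 = 0.0598
  vehicle 3: 0.43 × 0.73 × 0.19 = 0.059641
  vehicle 4: 0.31 × 0.69 × 0.88 = 0.18823
The unnormalized weights sum to 0.30767.
P(vehicle 2 | evidence) = 0.0598 / 0.30767 ≈ 0.194
P(vehicle 3 | evidence) = 0.059641 / 0.30767 ≈ 0.194
P(vehicle 4 | evidence) = 0.18823 / 0.30767 ≈ 0.612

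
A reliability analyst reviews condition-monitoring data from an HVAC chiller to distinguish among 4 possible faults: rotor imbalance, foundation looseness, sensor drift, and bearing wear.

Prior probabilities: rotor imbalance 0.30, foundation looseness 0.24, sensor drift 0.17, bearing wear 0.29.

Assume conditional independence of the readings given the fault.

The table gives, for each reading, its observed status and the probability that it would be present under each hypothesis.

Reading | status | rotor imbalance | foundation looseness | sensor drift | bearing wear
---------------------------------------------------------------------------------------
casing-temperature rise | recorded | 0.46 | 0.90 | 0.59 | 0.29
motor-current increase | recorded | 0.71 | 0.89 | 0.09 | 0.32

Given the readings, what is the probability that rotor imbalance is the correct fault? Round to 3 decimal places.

By Bayes' rule with conditional independence, the unnormalized weight for each hypothesis is prior × ∏ likelihoods:
  rotor imbalance: 0.30 × 0.46 × 0.71 = 0.09798
  foundation looseness: 0.24 × 0.90 × 0.89 = 0.19224
  sensor drift: 0.17 × 0.59 × 0.09 = 0.009027
  bearing wear: 0.29 × 0.29 × 0.32 = 0.026912
Normalizing constant Z = 0.09798 + 0.19224 + 0.009027 + 0.026912 = 0.32616.
P(rotor imbalance | evidence) = 0.09798 / 0.32616 ≈ 0.300.

0.300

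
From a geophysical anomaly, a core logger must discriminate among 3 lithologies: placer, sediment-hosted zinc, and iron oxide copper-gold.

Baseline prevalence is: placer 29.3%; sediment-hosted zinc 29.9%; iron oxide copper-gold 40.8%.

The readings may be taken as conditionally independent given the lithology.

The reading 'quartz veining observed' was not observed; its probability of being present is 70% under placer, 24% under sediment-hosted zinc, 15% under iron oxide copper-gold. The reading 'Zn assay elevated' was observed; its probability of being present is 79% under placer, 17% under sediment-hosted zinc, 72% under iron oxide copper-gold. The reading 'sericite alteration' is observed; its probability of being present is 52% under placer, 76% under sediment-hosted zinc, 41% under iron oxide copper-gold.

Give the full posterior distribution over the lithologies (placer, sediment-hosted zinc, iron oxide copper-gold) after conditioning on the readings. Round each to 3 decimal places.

0.215, 0.175, 0.610

By Bayes' rule with conditional independence, the unnormalized weight for each hypothesis is prior × ∏ likelihoods (using 1 − P(present | H) for each absent reading):
  placer: 0.293 × (1 − 0.70) × 0.79 × 0.52 = 0.036109
  sediment-hosted zinc: 0.299 × (1 − 0.24) × 0.17 × 0.76 = 0.029359
  iron oxide copper-gold: 0.408 × (1 − 0.15) × 0.72 × 0.41 = 0.10238
Normalizing constant Z = 0.036109 + 0.029359 + 0.10238 = 0.16784.
P(placer | evidence) = 0.036109 / 0.16784 ≈ 0.215
P(sediment-hosted zinc | evidence) = 0.029359 / 0.16784 ≈ 0.175
P(iron oxide copper-gold | evidence) = 0.10238 / 0.16784 ≈ 0.610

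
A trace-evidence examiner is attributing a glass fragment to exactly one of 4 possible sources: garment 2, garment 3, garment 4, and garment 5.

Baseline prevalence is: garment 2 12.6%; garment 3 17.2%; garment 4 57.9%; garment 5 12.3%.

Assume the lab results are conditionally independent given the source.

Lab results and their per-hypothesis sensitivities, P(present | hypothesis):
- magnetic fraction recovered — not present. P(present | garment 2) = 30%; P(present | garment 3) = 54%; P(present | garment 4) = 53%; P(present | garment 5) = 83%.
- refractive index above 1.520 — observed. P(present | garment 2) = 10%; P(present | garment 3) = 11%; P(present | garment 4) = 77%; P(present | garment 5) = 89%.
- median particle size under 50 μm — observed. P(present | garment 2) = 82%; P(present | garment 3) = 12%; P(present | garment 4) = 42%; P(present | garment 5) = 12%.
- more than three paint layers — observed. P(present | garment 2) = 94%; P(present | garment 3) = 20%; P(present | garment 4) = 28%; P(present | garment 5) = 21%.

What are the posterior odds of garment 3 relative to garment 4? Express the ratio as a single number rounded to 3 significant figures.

The normalizing constant cancels in an odds ratio, so compute prior × likelihood for the two hypotheses only (using 1 − P(present | H) for each absent lab result):
  garment 3: 0.172 × (1 − 0.54) × 0.11 × 0.12 × 0.20 = 0.00020888
  garment 4: 0.579 × (1 − 0.53) × 0.77 × 0.42 × 0.28 = 0.024642
Posterior odds = 0.00020888 / 0.024642 ≈ 0.00848.

0.00848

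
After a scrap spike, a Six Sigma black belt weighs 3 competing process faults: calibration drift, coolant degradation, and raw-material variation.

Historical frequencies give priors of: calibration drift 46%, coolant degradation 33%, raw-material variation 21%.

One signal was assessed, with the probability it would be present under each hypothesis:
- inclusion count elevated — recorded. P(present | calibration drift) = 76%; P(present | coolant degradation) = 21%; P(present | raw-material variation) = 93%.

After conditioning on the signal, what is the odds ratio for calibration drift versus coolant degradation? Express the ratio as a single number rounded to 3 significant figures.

Unnormalized posterior weight (prior times the signal likelihood) for each of the two hypotheses:
  calibration drift: 0.46 × 0.76 = 0.3496
  coolant degradation: 0.33 × 0.21 = 0.0693
Odds(calibration drift : coolant degradation) = 0.3496 / 0.0693 ≈ 5.04.

5.04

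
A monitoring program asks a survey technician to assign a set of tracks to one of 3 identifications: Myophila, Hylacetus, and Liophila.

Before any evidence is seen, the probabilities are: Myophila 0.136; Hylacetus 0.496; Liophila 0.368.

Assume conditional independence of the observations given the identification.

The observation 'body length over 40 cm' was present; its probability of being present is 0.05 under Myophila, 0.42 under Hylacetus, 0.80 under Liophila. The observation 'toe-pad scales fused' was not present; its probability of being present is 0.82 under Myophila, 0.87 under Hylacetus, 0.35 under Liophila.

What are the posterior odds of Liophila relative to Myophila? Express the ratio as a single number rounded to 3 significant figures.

156

Unnormalized posterior weight (prior times the observation likelihoods) for each of the two hypotheses (using 1 − P(present | H) for each absent observation):
  Liophila: 0.368 × 0.80 × (1 − 0.35) = 0.19136
  Myophila: 0.136 × 0.05 × (1 − 0.82) = 0.001224
Odds(Liophila : Myophila) = 0.19136 / 0.001224 ≈ 156.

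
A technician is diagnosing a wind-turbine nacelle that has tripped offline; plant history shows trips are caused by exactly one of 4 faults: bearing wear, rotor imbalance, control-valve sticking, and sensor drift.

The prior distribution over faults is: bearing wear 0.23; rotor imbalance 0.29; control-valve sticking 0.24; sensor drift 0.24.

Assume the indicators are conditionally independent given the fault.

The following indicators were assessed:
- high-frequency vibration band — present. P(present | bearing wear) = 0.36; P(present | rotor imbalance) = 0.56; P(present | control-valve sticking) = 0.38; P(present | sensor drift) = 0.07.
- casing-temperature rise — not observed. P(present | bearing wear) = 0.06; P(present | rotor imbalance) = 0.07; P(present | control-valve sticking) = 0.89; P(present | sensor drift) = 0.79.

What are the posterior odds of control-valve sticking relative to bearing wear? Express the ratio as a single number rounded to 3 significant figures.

The normalizing constant cancels in an odds ratio, so compute prior × likelihood for the two hypotheses only (using 1 − P(present | H) for each absent indicator):
  control-valve sticking: 0.24 × 0.38 × (1 − 0.89) = 0.010032
  bearing wear: 0.23 × 0.36 × (1 − 0.06) = 0.077832
Posterior odds = 0.010032 / 0.077832 ≈ 0.129.

0.129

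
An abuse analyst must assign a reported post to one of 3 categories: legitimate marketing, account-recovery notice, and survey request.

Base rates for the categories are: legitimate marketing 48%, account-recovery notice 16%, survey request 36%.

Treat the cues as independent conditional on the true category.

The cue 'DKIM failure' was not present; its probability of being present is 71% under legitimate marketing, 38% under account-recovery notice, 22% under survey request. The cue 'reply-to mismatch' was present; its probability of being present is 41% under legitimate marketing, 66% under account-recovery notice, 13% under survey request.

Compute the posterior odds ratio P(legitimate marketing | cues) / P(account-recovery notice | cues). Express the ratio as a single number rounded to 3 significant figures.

0.872

The normalizing constant cancels in an odds ratio, so compute prior × likelihood for the two hypotheses only (using 1 − P(present | H) for each absent cue):
  legitimate marketing: 0.48 × (1 − 0.71) × 0.41 = 0.057072
  account-recovery notice: 0.16 × (1 − 0.38) × 0.66 = 0.065472
Posterior odds = 0.057072 / 0.065472 ≈ 0.872.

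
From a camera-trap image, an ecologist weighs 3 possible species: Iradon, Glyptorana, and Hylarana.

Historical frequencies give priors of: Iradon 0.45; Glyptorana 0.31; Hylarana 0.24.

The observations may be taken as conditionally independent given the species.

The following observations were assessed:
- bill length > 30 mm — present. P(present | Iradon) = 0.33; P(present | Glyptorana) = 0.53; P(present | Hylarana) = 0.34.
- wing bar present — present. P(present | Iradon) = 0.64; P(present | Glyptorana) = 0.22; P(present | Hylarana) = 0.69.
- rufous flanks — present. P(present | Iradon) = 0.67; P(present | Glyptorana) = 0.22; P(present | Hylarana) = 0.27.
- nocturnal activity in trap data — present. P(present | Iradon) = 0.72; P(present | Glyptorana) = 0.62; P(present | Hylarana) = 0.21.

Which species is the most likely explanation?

Iradon

Multiply each prior by the joint likelihood of the evidence pattern:
  Iradon: 0.45 × 0.33 × 0.64 × 0.67 × 0.72 = 0.045847
  Glyptorana: 0.31 × 0.53 × 0.22 × 0.22 × 0.62 = 0.0049303
  Hylarana: 0.24 × 0.34 × 0.69 × 0.27 × 0.21 = 0.0031924
The unnormalized weights sum to 0.05397.
P(Iradon | evidence) ≈ 0.045847 / 0.05397 ≈ 0.849
P(Glyptorana | evidence) ≈ 0.0049303 / 0.05397 ≈ 0.091
P(Hylarana | evidence) ≈ 0.0031924 / 0.05397 ≈ 0.059
The largest is 0.849, so Iradon is most probable.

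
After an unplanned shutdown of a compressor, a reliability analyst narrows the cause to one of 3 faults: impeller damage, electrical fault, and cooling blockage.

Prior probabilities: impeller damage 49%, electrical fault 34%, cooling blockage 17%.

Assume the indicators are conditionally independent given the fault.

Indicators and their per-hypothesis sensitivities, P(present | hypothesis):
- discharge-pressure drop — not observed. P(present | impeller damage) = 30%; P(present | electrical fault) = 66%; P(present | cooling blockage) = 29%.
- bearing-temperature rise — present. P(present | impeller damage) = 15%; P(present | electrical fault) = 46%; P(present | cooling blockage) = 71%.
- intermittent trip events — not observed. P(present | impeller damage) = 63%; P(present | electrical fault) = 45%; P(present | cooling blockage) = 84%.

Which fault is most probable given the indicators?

Multiply each prior by the joint likelihood of the indicator pattern (using 1 − P(present | H) for each absent indicator):
  impeller damage: 0.49 × (1 − 0.30) × 0.15 × (1 − 0.63) = 0.019036
  electrical fault: 0.34 × (1 − 0.66) × 0.46 × (1 − 0.45) = 0.029247
  cooling blockage: 0.17 × (1 − 0.29) × 0.71 × (1 − 0.84) = 0.013712
Marginal likelihood of the evidence = 0.061995.
P(impeller damage | evidence) ≈ 0.019036 / 0.061995 ≈ 0.307
P(electrical fault | evidence) ≈ 0.029247 / 0.061995 ≈ 0.472
P(cooling blockage | evidence) ≈ 0.013712 / 0.061995 ≈ 0.221
The largest is 0.472, so electrical fault is most probable.

electrical fault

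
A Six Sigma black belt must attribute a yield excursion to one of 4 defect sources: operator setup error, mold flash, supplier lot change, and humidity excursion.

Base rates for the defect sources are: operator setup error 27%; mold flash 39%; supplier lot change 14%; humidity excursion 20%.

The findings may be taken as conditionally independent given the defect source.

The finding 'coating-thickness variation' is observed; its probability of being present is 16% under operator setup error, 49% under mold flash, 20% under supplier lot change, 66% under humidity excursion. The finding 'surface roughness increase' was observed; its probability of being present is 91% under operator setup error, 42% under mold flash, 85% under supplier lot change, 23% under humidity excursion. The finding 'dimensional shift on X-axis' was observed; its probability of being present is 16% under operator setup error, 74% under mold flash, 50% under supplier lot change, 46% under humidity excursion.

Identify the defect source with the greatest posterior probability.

mold flash

By Bayes' rule with conditional independence, the unnormalized weight for each hypothesis is prior × ∏ likelihoods:
  operator setup error: 0.27 × 0.16 × 0.91 × 0.16 = 0.0062899
  mold flash: 0.39 × 0.49 × 0.42 × 0.74 = 0.059394
  supplier lot change: 0.14 × 0.20 × 0.85 × 0.50 = 0.0119
  humidity excursion: 0.20 × 0.66 × 0.23 × 0.46 = 0.013966
The unnormalized weights sum to 0.091549.
P(operator setup error | evidence) ≈ 0.0062899 / 0.091549 ≈ 0.069
P(mold flash | evidence) ≈ 0.059394 / 0.091549 ≈ 0.649
P(supplier lot change | evidence) ≈ 0.0119 / 0.091549 ≈ 0.130
P(humidity excursion | evidence) ≈ 0.013966 / 0.091549 ≈ 0.153
The largest is 0.649, so mold flash is most probable.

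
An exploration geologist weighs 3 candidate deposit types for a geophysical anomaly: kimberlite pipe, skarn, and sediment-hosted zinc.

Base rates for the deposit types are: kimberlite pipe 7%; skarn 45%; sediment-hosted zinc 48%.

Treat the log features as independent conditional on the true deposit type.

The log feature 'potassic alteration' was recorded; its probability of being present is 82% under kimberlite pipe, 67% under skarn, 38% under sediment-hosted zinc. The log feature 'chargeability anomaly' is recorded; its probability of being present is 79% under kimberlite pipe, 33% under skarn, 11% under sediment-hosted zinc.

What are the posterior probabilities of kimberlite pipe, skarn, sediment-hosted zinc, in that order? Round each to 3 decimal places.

For each hypothesis, the unnormalized posterior weight is prior × product of the log feature likelihoods:
  kimberlite pipe: 0.07 × 0.82 × 0.79 = 0.045346
  skarn: 0.45 × 0.67 × 0.33 = 0.099495
  sediment-hosted zinc: 0.48 × 0.38 × 0.11 = 0.020064
Normalizing constant Z = 0.045346 + 0.099495 + 0.020064 = 0.16491.
P(kimberlite pipe | evidence) = 0.045346 / 0.16491 ≈ 0.275
P(skarn | evidence) = 0.099495 / 0.16491 ≈ 0.603
P(sediment-hosted zinc | evidence) = 0.020064 / 0.16491 ≈ 0.122

0.275, 0.603, 0.122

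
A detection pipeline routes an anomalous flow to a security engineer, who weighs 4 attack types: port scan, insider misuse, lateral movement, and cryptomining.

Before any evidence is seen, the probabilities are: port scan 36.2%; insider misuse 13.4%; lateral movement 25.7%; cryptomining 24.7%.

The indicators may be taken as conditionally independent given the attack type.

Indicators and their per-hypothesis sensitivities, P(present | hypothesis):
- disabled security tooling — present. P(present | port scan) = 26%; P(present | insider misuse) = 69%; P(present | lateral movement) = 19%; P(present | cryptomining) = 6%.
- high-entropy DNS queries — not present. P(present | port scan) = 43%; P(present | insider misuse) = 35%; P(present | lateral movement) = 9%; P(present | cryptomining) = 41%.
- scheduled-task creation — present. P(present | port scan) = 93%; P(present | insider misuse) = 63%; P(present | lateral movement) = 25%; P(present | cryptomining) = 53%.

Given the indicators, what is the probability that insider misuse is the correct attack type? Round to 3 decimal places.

0.366

Multiply each prior by the joint likelihood of the indicator pattern (using 1 − P(present | H) for each absent indicator):
  port scan: 0.362 × 0.26 × (1 − 0.43) × 0.93 = 0.049893
  insider misuse: 0.134 × 0.69 × (1 − 0.35) × 0.63 = 0.037862
  lateral movement: 0.257 × 0.19 × (1 − 0.09) × 0.25 = 0.011109
  cryptomining: 0.247 × 0.06 × (1 − 0.41) × 0.53 = 0.0046342
The unnormalized weights sum to 0.1035.
P(insider misuse | evidence) = 0.037862 / 0.1035 ≈ 0.366.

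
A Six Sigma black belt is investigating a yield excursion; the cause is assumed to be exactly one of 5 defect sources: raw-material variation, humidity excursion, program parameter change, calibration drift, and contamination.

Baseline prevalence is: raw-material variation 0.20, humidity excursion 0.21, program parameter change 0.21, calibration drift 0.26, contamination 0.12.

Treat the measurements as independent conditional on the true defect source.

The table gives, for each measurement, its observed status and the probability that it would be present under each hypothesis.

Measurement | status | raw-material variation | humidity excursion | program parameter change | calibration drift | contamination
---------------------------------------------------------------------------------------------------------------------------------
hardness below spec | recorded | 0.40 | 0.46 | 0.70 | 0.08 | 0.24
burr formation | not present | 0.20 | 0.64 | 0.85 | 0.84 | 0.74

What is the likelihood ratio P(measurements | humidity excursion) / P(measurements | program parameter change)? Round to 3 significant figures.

1.58

The Bayes factor is the ratio of the joint likelihoods of the measurement pattern under the two hypotheses (using 1 − P(present | H) for each absent measurement).
  humidity excursion: 0.46 × (1 − 0.64) = 0.1656
  program parameter change: 0.70 × (1 − 0.85) = 0.105
Bayes factor = 0.1656 / 0.105 ≈ 1.58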